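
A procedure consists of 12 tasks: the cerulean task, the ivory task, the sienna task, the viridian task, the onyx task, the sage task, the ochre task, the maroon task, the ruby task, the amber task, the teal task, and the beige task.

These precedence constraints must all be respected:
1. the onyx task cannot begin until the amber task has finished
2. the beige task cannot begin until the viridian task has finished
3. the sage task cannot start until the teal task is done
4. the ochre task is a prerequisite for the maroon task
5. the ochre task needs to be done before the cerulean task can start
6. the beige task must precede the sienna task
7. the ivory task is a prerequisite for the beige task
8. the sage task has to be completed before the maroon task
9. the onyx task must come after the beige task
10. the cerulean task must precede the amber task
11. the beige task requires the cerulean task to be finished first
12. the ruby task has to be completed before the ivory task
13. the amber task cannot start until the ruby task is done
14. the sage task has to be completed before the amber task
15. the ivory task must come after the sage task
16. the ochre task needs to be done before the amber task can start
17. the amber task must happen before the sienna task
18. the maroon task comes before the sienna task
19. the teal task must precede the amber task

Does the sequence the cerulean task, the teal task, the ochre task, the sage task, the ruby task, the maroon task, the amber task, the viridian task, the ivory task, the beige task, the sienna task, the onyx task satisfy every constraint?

No

In the proposed order, the cerulean task appears before the ochre task.
But one of the constraints requires the ochre task before the cerulean task, so this ordering violates it.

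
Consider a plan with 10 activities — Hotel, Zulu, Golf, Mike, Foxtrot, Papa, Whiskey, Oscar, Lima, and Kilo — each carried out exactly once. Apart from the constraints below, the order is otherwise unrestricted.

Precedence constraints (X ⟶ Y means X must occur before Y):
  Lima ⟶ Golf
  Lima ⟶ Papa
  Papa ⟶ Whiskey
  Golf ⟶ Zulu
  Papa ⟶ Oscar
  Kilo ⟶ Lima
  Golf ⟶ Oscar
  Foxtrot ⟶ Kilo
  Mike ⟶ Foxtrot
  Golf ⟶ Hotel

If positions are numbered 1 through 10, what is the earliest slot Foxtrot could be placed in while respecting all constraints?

2

Working backwards through the constraints from Foxtrot, its only required predecessor is Mike.
So at minimum 1 activity comes before Foxtrot, putting Foxtrot no earlier than position 2. That position is achievable by scheduling exactly that predecessor first.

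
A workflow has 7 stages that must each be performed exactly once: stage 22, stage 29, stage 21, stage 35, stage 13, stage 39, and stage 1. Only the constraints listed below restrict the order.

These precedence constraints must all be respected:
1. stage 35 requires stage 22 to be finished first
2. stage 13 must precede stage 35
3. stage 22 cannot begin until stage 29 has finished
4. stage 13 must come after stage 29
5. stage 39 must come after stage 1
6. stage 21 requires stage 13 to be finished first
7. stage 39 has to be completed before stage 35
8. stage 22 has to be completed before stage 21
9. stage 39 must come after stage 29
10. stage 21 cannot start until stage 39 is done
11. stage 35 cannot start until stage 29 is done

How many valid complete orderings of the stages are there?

36

2 stages have no prerequisites (stage 29, stage 1), so any of them could come first.
Counting all ways to extend the partial order to a total order gives 36.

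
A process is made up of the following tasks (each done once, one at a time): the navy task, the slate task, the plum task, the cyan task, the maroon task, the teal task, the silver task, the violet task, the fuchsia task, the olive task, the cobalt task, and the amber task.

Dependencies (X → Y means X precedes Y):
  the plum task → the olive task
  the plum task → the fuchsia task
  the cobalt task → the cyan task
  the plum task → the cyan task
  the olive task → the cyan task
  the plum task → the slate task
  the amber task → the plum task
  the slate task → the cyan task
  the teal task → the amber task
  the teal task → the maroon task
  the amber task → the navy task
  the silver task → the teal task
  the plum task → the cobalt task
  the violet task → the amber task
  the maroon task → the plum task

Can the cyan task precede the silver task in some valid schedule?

No

The constraints give a chain the silver task → the teal task → the amber task → the plum task → the cyan task, which forces the silver task before the cyan task.
So no valid ordering can have the cyan task before the silver task.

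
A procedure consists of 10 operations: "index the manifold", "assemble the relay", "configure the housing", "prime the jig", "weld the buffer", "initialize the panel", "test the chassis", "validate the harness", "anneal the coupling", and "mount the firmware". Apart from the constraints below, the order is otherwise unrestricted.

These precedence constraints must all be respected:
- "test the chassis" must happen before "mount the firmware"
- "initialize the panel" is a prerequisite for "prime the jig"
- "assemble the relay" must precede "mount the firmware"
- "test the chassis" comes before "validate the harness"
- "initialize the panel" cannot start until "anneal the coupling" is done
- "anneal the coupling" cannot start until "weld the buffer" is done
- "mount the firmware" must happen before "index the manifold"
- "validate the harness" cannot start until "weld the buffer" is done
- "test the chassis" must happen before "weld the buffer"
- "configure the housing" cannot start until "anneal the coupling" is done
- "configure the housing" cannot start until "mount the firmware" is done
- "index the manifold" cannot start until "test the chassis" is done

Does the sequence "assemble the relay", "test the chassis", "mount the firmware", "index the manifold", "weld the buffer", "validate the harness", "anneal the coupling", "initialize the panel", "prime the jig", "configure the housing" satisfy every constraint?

Yes

Checking each listed constraint against this order: for instance, "mount the firmware" is in position 3 and "configure the housing" in position 10, so that constraint holds — and the remaining constraints check out the same way.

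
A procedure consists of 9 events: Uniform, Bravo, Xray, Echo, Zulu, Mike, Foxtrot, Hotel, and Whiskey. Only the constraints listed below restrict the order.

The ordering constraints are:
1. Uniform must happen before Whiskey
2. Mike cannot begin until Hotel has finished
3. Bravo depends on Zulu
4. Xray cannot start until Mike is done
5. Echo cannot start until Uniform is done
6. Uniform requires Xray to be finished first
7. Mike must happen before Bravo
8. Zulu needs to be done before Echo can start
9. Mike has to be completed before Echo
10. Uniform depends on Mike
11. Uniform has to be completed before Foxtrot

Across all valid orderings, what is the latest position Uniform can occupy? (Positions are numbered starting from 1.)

6

Following every chain forward from Uniform, the events that must come later are Echo, Foxtrot, Whiskey — 3 of them.
With 3 mandatory successors out of 9 events total, the latest slot for Uniform is 9−3 = 6, and it's reachable by doing all non-successors before Uniform.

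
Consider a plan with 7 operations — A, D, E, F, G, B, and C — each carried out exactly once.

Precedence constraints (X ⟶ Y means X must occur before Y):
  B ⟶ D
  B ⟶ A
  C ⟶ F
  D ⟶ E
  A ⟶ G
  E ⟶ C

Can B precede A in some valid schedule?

Yes

Every valid ordering already has B before A (the constraints require it), so in particular at least one does.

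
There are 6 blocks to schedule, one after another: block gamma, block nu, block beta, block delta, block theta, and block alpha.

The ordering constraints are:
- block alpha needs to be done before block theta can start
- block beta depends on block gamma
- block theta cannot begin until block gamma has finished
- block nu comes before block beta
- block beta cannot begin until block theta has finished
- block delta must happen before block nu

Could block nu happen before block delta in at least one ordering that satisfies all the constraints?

The constraints give a chain block delta → block nu, which forces block delta before block nu.
So no valid ordering can have block nu before block delta.

No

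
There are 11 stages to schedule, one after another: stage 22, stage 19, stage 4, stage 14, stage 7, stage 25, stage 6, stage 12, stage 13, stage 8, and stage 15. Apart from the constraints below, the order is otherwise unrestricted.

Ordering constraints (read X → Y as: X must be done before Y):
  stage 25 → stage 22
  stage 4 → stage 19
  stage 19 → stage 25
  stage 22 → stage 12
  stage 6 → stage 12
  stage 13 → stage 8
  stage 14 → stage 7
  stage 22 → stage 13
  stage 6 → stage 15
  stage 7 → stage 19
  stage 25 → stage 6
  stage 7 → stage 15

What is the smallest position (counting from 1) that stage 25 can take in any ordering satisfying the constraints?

Working backwards through the constraints from stage 25, its full set of required predecessors is stage 19, stage 4, stage 14, stage 7 — 4 of them.
With 4 mandatory predecessors, the earliest stage 25 can sit is position 4+1 = 5, and placing just those 4 first achieves it.

5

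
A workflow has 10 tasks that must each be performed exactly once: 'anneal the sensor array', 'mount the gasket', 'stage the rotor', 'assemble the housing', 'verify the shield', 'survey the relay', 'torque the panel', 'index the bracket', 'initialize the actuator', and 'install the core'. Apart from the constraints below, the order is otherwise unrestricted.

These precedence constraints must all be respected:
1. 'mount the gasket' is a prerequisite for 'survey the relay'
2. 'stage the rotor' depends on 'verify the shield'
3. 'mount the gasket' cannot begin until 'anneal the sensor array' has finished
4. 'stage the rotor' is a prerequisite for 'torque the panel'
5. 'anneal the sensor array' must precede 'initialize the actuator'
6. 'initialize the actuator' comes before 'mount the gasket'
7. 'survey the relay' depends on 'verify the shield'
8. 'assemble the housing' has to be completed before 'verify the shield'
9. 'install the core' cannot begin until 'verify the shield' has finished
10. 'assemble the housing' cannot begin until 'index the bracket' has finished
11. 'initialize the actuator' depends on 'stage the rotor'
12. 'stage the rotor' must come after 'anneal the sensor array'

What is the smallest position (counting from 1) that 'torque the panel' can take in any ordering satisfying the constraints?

6

Every task that must precede 'torque the panel' has to come before it. Tracing all chains that end at 'torque the panel', those tasks are: 'anneal the sensor array', 'stage the rotor', 'assemble the housing', 'verify the shield', 'index the bracket' — 5 in total.
So at minimum 5 tasks come before 'torque the panel', putting 'torque the panel' no earlier than position 6. That position is achievable by scheduling exactly those predecessors first.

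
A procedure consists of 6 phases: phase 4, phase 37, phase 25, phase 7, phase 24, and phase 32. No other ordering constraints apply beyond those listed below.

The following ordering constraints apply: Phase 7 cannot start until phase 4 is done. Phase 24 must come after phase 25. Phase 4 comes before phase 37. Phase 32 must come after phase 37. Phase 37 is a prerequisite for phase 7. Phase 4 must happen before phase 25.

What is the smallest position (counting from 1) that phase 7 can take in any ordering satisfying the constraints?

3

The phases that are forced before phase 7, directly or transitively, are phase 4, phase 37. That's 2 phases.
With 2 mandatory predecessors, the earliest phase 7 can sit is position 2+1 = 3, and placing just those 2 first achieves it.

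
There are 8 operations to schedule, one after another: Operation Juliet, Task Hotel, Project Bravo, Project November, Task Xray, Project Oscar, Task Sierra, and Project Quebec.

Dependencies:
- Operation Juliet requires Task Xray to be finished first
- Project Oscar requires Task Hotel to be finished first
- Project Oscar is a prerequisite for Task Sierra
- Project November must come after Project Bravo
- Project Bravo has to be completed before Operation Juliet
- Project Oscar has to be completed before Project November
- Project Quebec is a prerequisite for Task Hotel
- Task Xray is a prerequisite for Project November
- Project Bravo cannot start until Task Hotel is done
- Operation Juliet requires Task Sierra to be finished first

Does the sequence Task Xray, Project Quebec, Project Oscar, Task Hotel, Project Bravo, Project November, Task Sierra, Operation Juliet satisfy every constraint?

The sequence places Project Oscar ahead of Task Hotel.
But one of the constraints requires Task Hotel before Project Oscar, so this ordering violates it.

No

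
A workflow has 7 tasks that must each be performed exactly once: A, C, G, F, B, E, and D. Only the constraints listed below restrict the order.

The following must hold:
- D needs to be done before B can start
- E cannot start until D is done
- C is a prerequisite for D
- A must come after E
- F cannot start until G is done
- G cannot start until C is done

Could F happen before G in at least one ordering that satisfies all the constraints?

Following G → F, G must precede F in every valid ordering.
Hence F can never be scheduled before G.

No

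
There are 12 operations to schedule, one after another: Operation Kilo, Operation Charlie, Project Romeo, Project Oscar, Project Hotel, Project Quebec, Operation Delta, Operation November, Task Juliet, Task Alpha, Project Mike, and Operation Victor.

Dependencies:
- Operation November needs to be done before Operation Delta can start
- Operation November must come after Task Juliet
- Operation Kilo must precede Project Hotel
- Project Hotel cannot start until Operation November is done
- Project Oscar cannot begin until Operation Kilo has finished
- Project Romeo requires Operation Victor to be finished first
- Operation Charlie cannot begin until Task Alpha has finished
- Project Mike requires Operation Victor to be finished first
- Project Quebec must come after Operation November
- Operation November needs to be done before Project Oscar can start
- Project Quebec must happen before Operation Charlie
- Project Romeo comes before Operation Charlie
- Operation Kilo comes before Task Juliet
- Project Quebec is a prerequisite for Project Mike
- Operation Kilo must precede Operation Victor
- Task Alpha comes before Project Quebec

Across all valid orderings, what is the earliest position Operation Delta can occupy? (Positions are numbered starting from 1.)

The operations that are forced before Operation Delta, directly or transitively, are Operation Kilo, Operation November, Task Juliet. That's 3 operations.
With 3 mandatory predecessors, the earliest Operation Delta can sit is position 3+1 = 4, and placing just those 3 first achieves it.

4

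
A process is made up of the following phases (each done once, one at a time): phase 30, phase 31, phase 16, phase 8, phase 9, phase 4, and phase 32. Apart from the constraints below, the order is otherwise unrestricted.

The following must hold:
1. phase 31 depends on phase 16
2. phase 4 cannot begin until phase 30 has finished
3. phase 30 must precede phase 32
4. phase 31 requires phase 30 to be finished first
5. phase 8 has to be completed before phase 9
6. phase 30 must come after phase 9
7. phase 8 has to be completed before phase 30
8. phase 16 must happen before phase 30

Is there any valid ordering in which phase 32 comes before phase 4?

The constraints leave phase 32 and phase 4 unordered relative to each other; nothing requires phase 4 earlier.
That means at least one valid schedule has phase 32 before phase 4.

Yes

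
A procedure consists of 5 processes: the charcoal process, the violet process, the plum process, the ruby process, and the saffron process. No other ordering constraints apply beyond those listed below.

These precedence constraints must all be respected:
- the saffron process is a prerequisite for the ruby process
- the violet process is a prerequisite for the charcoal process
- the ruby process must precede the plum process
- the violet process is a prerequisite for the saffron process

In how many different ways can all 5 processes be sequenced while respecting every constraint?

4

The violet process is the only process with nothing required before it, so every ordering starts there.
Systematically extending each partial ordering one process at a time and counting, there are 4 complete orderings.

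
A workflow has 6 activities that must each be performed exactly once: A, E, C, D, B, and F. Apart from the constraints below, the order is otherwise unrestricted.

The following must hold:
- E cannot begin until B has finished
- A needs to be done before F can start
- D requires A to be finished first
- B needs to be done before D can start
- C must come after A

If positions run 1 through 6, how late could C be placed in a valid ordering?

No constraint forces any activity after C, so it can be placed last, in position 6.

6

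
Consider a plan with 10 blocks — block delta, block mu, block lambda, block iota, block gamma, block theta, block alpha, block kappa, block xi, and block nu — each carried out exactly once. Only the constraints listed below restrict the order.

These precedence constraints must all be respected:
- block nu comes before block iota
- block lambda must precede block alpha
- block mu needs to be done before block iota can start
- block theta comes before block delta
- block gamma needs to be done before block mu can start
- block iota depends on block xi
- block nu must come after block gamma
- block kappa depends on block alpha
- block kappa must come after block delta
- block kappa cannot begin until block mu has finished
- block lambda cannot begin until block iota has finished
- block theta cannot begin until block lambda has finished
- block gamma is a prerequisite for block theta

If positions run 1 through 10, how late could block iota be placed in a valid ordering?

5

Every block that must follow block iota has to come after it. Tracing all chains starting from block iota, those blocks are: block delta, block lambda, block theta, block alpha, block kappa — 5 in total.
With 5 mandatory successors out of 10 blocks total, the latest slot for block iota is 10−5 = 5, and it's reachable by doing all non-successors before block iota.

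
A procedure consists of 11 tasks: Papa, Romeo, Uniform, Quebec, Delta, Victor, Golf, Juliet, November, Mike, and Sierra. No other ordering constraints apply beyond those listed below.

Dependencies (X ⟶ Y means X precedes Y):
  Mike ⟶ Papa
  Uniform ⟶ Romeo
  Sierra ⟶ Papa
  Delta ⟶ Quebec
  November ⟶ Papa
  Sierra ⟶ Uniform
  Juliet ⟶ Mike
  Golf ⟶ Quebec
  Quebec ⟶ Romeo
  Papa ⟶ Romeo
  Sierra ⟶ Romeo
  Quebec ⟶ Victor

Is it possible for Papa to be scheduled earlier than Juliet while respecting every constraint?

There is a dependency chain Juliet → Mike → Papa, so Papa always comes after Juliet.
So no valid ordering can have Papa before Juliet.

No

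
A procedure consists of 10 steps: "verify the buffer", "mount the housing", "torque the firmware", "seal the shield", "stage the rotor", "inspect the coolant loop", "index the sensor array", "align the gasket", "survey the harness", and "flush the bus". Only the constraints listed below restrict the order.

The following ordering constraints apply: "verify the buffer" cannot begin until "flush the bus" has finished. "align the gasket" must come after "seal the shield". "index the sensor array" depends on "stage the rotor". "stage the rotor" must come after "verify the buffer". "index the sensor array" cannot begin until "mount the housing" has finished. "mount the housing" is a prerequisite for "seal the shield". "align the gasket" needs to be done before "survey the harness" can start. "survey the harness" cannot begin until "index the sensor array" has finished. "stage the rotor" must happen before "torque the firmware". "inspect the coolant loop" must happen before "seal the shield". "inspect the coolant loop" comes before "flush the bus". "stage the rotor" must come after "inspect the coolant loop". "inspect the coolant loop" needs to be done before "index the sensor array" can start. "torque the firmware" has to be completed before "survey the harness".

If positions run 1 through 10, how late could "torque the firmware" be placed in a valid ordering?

9

The only step forced after "torque the firmware" (directly or by a chain) is "survey the harness".
With 1 mandatory successor out of 10 steps total, the latest slot for "torque the firmware" is 10−1 = 9, and it's reachable by doing all non-successors before "torque the firmware".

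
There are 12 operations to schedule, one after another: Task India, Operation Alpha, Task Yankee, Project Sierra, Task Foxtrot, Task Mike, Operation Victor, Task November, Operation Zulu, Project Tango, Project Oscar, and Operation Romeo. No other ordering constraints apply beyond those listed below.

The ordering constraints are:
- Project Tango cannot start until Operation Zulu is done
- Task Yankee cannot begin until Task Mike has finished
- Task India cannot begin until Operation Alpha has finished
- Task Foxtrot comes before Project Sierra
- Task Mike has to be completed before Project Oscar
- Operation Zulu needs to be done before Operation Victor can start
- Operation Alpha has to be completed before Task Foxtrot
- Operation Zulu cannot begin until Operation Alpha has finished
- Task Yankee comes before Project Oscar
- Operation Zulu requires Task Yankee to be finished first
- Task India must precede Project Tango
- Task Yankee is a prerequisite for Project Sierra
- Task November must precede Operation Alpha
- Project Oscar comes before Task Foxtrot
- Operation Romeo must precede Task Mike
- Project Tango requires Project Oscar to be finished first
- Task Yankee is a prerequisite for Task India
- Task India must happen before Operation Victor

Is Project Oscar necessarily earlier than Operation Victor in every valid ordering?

Project Oscar and Operation Victor are not related by any chain of constraints.
A valid ordering placing Operation Victor before Project Oscar exists, so the answer is no.

No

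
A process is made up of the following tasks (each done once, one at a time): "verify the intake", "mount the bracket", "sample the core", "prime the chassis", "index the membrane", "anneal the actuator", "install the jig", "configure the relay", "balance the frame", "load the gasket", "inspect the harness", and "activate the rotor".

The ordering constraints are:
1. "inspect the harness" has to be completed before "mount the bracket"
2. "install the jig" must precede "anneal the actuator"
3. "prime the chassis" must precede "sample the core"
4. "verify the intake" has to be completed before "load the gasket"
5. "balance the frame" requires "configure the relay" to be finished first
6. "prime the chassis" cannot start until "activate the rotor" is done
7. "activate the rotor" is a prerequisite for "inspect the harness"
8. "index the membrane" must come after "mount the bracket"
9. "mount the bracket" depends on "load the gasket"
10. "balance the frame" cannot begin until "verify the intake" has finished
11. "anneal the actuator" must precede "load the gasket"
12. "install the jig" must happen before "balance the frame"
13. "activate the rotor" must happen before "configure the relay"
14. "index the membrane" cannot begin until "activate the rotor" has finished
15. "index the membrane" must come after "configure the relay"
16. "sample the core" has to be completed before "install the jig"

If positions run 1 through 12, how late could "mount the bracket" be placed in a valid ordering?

Following the constraints forward from "mount the bracket", its only required successor is "index the membrane".
So at least 1 task follows "mount the bracket", putting "mount the bracket" no later than position 11. That position is achievable by scheduling everything else first.

11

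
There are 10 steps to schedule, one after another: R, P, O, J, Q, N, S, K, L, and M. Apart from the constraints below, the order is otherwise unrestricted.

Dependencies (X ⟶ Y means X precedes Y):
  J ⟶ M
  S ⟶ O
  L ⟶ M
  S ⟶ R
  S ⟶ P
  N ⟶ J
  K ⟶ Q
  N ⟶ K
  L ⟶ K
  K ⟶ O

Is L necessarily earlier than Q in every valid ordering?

Tracing the constraints gives a chain: L → K → Q.
So L must precede Q in any valid ordering.

Yes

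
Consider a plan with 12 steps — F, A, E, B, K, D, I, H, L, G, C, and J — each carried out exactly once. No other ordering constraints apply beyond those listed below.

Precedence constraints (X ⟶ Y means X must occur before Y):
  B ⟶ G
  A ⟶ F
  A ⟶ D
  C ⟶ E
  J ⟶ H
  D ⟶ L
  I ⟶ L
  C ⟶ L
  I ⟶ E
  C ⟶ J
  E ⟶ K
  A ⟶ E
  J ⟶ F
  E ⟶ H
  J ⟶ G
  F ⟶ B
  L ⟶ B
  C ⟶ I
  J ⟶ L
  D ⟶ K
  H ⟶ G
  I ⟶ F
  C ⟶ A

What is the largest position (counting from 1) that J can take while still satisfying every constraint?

The steps that are forced after J, directly or by a chain of constraints, are F, B, H, L, G. That's 5 steps.
So at least 5 steps follow J, putting J no later than position 7. That position is achievable by scheduling everything else first.

7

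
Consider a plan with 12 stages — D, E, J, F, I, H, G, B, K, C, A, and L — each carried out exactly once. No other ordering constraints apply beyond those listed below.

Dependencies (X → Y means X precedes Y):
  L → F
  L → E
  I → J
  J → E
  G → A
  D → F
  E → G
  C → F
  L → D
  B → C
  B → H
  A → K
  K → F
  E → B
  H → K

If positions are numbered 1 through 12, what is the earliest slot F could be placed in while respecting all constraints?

12

The stages that are forced before F, directly or transitively, are D, E, J, I, H, G, B, K, C, A, L. That's 11 stages.
With 11 mandatory predecessors, the earliest F can sit is position 11+1 = 12, and placing just those 11 first achieves it.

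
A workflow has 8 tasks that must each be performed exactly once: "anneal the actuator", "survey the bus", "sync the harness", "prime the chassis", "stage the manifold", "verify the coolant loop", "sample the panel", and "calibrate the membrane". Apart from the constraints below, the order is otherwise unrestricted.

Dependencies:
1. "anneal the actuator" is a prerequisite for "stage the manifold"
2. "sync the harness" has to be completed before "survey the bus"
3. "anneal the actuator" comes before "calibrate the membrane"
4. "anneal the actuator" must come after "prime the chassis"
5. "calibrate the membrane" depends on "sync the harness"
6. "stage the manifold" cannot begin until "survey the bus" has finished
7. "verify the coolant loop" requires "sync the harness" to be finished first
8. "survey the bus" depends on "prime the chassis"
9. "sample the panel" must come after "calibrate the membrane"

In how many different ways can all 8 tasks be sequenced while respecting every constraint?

The tasks with no prerequisites are "sync the harness", "prime the chassis"; any of them can be placed first.
Counting all ways to extend the partial order to a total order gives 147.

147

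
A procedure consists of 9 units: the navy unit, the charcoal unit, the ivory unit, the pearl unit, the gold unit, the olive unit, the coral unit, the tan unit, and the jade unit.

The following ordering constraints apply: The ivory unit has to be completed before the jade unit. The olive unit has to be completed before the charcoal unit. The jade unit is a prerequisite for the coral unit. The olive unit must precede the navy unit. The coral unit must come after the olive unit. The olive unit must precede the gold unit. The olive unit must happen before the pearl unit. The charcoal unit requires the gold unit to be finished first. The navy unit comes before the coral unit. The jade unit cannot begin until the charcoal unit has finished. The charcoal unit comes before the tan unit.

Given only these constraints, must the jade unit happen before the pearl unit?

The jade unit and the pearl unit are not related by any chain of constraints.
There exist valid orderings with the pearl unit before the jade unit, so the jade unit is not required to come first.

No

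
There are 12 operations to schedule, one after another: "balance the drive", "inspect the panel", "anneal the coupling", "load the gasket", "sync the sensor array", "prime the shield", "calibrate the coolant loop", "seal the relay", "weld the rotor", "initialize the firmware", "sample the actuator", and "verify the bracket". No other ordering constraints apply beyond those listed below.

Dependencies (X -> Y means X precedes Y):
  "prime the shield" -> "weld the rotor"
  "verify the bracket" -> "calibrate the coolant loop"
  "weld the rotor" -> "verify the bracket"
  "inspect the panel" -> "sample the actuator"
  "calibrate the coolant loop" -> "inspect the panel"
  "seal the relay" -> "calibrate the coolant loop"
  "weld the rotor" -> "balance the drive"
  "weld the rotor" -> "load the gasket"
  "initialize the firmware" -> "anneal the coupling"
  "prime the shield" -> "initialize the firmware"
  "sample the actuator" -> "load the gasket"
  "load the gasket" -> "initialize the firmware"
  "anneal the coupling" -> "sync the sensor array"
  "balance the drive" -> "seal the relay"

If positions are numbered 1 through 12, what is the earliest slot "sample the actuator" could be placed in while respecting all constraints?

8

Every operation that must precede "sample the actuator" has to come before it. Tracing all chains that end at "sample the actuator", those operations are: "balance the drive", "inspect the panel", "prime the shield", "calibrate the coolant loop", "seal the relay", "weld the rotor", "verify the bracket" — 7 in total.
So at minimum 7 operations come before "sample the actuator", putting "sample the actuator" no earlier than position 8. That position is achievable by scheduling exactly those predecessors first.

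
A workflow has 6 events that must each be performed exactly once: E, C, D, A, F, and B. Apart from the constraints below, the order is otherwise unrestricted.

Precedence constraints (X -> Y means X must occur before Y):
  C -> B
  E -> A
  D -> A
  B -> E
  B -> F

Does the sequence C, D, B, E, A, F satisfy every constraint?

Yes

Checking each listed constraint against this order: for instance, D is in position 2 and A in position 5, so that constraint holds — and the remaining constraints check out the same way.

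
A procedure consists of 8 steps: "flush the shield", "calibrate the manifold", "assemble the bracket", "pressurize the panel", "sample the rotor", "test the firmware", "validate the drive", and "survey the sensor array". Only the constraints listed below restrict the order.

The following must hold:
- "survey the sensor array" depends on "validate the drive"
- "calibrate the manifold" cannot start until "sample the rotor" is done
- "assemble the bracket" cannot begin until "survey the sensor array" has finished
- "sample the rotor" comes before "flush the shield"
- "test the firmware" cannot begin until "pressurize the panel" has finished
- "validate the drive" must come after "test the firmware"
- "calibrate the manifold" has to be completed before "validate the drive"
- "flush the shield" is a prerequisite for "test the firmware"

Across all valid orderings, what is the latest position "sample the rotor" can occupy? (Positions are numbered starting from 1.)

2

Every step that must follow "sample the rotor" has to come after it. Tracing all chains starting from "sample the rotor", those steps are: "flush the shield", "calibrate the manifold", "assemble the bracket", "test the firmware", "validate the drive", "survey the sensor array" — 6 in total.
With 6 mandatory successors out of 8 steps total, the latest slot for "sample the rotor" is 8−6 = 2, and it's reachable by doing all non-successors before "sample the rotor".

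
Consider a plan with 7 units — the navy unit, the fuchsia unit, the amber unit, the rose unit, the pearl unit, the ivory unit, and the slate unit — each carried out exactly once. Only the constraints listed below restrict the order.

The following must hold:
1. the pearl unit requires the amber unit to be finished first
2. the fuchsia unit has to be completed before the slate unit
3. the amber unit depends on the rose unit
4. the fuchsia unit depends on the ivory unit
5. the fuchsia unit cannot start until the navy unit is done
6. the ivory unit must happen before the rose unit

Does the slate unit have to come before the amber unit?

Nothing in the constraints links the slate unit and the amber unit; they are unordered relative to each other.
So the slate unit can come before the amber unit or after — it is not forced.

No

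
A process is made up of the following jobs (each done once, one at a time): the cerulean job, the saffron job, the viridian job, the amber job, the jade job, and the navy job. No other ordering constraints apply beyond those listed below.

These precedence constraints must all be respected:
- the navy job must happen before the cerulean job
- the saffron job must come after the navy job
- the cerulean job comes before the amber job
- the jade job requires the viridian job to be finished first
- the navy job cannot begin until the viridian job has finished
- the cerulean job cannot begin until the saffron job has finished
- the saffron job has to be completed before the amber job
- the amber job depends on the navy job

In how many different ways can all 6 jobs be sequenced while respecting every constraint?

5

The viridian job is the only job with nothing required before it, so every ordering starts there.
Counting all ways to extend the partial order to a total order gives 5.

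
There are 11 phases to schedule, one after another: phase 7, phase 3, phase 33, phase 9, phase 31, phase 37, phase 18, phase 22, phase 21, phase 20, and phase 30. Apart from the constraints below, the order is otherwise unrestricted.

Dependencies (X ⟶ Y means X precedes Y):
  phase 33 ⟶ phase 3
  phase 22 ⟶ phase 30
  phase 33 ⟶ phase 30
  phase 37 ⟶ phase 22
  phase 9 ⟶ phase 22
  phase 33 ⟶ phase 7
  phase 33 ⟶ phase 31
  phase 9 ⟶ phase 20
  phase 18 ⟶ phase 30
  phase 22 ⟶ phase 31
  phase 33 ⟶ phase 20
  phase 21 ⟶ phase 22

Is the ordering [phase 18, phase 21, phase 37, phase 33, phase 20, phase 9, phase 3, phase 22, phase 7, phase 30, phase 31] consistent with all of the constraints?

The sequence places phase 20 ahead of phase 9.
But one of the constraints requires phase 9 before phase 20, so this ordering violates it.

No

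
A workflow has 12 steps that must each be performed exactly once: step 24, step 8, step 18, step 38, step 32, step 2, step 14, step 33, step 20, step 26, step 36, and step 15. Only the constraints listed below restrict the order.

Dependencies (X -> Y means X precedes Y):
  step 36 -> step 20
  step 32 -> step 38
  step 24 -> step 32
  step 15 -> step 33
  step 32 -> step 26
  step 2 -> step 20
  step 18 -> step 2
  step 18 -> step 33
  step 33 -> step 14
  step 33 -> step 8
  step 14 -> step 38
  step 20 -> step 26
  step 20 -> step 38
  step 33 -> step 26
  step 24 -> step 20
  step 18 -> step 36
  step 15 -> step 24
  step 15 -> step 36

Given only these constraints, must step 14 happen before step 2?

Nothing in the constraints links step 14 and step 2; they are unordered relative to each other.
So step 14 can come before step 2 or after — it is not forced.

No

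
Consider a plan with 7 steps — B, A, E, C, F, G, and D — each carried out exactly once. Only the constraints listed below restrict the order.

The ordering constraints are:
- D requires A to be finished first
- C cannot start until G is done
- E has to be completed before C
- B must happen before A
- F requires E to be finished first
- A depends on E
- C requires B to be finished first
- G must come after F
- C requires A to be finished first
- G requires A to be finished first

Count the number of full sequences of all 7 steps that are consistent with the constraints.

17

The steps with no prerequisites are B, E; any of them can be placed first.
Enumerating by repeatedly choosing an available step (one whose prerequisites are all placed) gives 17 distinct complete orderings.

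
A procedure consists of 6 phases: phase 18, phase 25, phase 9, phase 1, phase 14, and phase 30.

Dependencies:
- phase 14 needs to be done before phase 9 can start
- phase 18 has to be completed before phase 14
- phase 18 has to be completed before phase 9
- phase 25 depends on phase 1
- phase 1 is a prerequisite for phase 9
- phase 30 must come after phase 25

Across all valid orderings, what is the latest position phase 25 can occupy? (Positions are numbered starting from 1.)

5

Following the constraints forward from phase 25, its only required successor is phase 30.
With 1 mandatory successor out of 6 phases total, the latest slot for phase 25 is 6−1 = 5, and it's reachable by doing all non-successors before phase 25.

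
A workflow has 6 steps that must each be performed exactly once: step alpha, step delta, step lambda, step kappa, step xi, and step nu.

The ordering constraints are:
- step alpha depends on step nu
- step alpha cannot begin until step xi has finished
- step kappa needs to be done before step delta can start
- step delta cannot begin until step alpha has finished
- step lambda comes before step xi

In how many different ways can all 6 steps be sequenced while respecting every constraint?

3 steps have no prerequisites (step lambda, step kappa, step nu), so any of them could come first.
Systematically extending each partial ordering one step at a time and counting, there are 15 complete orderings.

15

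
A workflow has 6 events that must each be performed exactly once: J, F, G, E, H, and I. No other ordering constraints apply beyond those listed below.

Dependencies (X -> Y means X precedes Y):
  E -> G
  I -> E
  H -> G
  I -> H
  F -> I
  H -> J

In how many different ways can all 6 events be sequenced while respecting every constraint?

5

F is the only event with nothing required before it, so every ordering starts there.
Systematically extending each partial ordering one event at a time and counting, there are 5 complete orderings.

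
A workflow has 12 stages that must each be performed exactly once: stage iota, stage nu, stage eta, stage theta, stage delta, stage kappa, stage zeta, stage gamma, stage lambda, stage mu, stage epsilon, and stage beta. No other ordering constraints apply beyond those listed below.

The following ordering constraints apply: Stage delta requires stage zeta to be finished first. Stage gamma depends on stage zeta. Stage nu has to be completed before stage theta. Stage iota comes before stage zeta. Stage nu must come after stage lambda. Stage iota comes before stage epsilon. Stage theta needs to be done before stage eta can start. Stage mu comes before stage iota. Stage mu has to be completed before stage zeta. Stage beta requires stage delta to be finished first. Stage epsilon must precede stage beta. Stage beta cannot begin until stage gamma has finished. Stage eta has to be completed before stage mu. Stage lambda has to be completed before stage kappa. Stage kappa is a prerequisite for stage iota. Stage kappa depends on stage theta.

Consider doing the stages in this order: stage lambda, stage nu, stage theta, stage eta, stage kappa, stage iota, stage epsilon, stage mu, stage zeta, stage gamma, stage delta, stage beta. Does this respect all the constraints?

No

The sequence places stage iota ahead of stage mu.
Since stage mu is required before stage iota, the ordering is invalid.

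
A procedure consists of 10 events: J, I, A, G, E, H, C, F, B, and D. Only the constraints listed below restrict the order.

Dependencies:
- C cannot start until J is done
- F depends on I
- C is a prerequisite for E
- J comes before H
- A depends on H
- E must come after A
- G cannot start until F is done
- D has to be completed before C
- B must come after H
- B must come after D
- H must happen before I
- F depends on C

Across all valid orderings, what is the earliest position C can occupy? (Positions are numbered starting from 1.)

3

Working backwards through the constraints from C, its full set of required predecessors is J, D — 2 of them.
So at minimum 2 events come before C, putting C no earlier than position 3. That position is achievable by scheduling exactly those predecessors first.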